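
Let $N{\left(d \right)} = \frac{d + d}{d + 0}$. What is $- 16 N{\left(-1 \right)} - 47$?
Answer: $-79$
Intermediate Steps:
$N{\left(d \right)} = 2$ ($N{\left(d \right)} = \frac{2 d}{d} = 2$)
$- 16 N{\left(-1 \right)} - 47 = \left(-16\right) 2 - 47 = -32 - 47 = -79$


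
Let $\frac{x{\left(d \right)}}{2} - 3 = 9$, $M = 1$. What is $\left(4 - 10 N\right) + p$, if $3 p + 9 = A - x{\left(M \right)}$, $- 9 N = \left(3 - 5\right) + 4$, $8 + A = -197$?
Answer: $- \frac{658}{9} \approx -73.111$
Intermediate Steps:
$A = -205$ ($A = -8 - 197 = -205$)
$N = - \frac{2}{9}$ ($N = - \frac{\left(3 - 5\right) + 4}{9} = - \frac{-2 + 4}{9} = \left(- \frac{1}{9}\right) 2 = - \frac{2}{9} \approx -0.22222$)
$x{\left(d \right)} = 24$ ($x{\left(d \right)} = 6 + 2 \cdot 9 = 6 + 18 = 24$)
$p = - \frac{238}{3}$ ($p = -3 + \frac{-205 - 24}{3} = -3 + \frac{1}{3} \left(-229\right) = -3 - \frac{229}{3} = - \frac{238}{3} \approx -79.333$)
$\left(4 - 10 N\right) + p = \left(4 - - \frac{20}{9}\right) - \frac{238}{3} = \left(4 + \frac{20}{9}\right) - \frac{238}{3} = \frac{56}{9} - \frac{238}{3} = - \frac{658}{9}$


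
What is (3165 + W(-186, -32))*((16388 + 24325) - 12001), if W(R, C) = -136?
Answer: 86968648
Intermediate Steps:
(3165 + W(-186, -32))*((16388 + 24325) - 12001) = (3165 - 136)*((16388 + 24325) - 12001) = 3029*(40713 - 12001) = 3029*28712 = 86968648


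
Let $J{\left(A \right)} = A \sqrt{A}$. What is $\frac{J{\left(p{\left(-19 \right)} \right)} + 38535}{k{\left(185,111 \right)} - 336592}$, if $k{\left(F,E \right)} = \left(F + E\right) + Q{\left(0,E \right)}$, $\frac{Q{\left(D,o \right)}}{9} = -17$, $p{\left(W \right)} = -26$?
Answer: $- \frac{38535}{336449} + \frac{26 i \sqrt{26}}{336449} \approx -0.11453 + 0.00039404 i$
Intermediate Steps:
$J{\left(A \right)} = A^{\frac{3}{2}}$
$Q{\left(D,o \right)} = -153$ ($Q{\left(D,o \right)} = 9 \left(-17\right) = -153$)
$k{\left(F,E \right)} = -153 + E + F$ ($k{\left(F,E \right)} = \left(F + E\right) - 153 = \left(E + F\right) - 153 = -153 + E + F$)
$\frac{J{\left(p{\left(-19 \right)} \right)} + 38535}{k{\left(185,111 \right)} - 336592} = \frac{\left(-26\right)^{\frac{3}{2}} + 38535}{\left(-153 + 111 + 185\right) - 336592} = \frac{- 26 i \sqrt{26} + 38535}{143 - 336592} = \frac{38535 - 26 i \sqrt{26}}{-336449} = \left(38535 - 26 i \sqrt{26}\right) \left(- \frac{1}{336449}\right) = - \frac{38535}{336449} + \frac{26 i \sqrt{26}}{336449}$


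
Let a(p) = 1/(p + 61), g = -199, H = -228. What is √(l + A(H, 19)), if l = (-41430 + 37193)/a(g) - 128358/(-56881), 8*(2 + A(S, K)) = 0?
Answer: √1891786782660742/56881 ≈ 764.66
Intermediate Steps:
A(S, K) = -2 (A(S, K) = -2 + (⅛)*0 = -2 + 0 = -2)
a(p) = 1/(61 + p)
l = 33258790344/56881 (l = (-41430 + 37193)/(1/(61 - 199)) - 128358/(-56881) = -4237/(1/(-138)) - 128358*(-1/56881) = -4237/(-1/138) + 128358/56881 = -4237*(-138) + 128358/56881 = 584706 + 128358/56881 = 33258790344/56881 ≈ 5.8471e+5)
√(l + A(H, 19)) = √(33258790344/56881 - 2) = √(33258676582/56881) = √1891786782660742/56881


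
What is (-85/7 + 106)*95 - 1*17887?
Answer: -62794/7 ≈ -8970.6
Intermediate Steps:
(-85/7 + 106)*95 - 1*17887 = (-85*⅐ + 106)*95 - 17887 = (-85/7 + 106)*95 - 17887 = (657/7)*95 - 17887 = 62415/7 - 17887 = -62794/7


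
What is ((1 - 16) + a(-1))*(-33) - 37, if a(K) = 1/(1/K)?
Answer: 491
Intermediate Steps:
a(K) = K
((1 - 16) + a(-1))*(-33) - 37 = ((1 - 16) - 1)*(-33) - 37 = (-15 - 1)*(-33) - 37 = -16*(-33) - 37 = 528 - 37 = 491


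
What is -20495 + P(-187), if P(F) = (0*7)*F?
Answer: -20495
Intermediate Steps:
P(F) = 0 (P(F) = 0*F = 0)
-20495 + P(-187) = -20495 + 0 = -20495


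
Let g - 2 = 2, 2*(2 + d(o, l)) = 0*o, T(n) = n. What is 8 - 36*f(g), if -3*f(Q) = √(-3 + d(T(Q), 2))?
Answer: 8 + 12*I*√5 ≈ 8.0 + 26.833*I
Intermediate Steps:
d(o, l) = -2 (d(o, l) = -2 + (0*o)/2 = -2 + (½)*0 = -2 + 0 = -2)
g = 4 (g = 2 + 2 = 4)
f(Q) = -I*√5/3 (f(Q) = -√(-3 - 2)/3 = -I*√5/3)
8 - 36*f(g) = 8 - (-12)*I*√5 = 8 + 12*I*√5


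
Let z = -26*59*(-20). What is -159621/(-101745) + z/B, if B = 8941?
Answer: 216605141/43319145 ≈ 5.0002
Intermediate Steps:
z = 30680 (z = -1534*(-20) = 30680)
-159621/(-101745) + z/B = -159621/(-101745) + 30680/8941 = -159621*(-1/101745) + 30680*(1/8941) = 7601/4845 + 30680/8941 = 216605141/43319145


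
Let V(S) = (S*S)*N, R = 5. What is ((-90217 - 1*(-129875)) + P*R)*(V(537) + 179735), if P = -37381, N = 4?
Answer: -196311320117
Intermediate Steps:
V(S) = 4*S**2 (V(S) = (S*S)*4 = S**2*4 = 4*S**2)
((-90217 - 1*(-129875)) + P*R)*(V(537) + 179735) = ((-90217 - 1*(-129875)) - 37381*5)*(4*537**2 + 179735) = ((-90217 + 129875) - 186905)*(4*288369 + 179735) = (39658 - 186905)*(1153476 + 179735) = -147247*1333211 = -196311320117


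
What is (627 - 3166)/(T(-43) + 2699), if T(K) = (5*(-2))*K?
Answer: -2539/3129 ≈ -0.81144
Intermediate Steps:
T(K) = -10*K
(627 - 3166)/(T(-43) + 2699) = (627 - 3166)/(-10*(-43) + 2699) = -2539/(430 + 2699) = -2539/3129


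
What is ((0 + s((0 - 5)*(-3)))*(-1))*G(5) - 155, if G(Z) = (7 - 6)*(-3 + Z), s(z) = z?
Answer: -185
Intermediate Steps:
G(Z) = -3 + Z (G(Z) = 1*(-3 + Z) = -3 + Z)
((0 + s((0 - 5)*(-3)))*(-1))*G(5) - 155 = ((0 + (0 - 5)*(-3))*(-1))*(-3 + 5) - 155 = ((0 - 5*(-3))*(-1))*2 - 155 = ((0 + 15)*(-1))*2 - 155 = (15*(-1))*2 - 155 = -15*2 - 155 = -30 - 155 = -185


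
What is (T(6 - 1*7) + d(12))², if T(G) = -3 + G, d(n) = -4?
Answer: 64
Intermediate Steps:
(T(6 - 1*7) + d(12))² = ((-3 + (6 - 1*7)) - 4)² = ((-3 + (6 - 7)) - 4)² = ((-3 - 1) - 4)² = (-4 - 4)² = (-8)² = 64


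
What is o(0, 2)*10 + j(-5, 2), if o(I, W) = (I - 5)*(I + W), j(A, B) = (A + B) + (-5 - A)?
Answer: -103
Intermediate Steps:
j(A, B) = -5 + B
o(I, W) = (-5 + I)*(I + W)
o(0, 2)*10 + j(-5, 2) = (0**2 - 5*0 - 5*2 + 0*2)*10 + (-5 + 2) = (0 + 0 - 10 + 0)*10 - 3 = -10*10 - 3 = -100 - 3 = -103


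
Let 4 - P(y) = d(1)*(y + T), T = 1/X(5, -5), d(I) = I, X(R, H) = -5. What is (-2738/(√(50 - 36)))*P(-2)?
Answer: -42439*√14/35 ≈ -4536.9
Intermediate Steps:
T = -⅕ (T = 1/(-5) = 1*(-⅕) = -⅕ ≈ -0.20000)
P(y) = 21/5 - y (P(y) = 4 - (y - ⅕) = 4 - (-⅕ + y) = 4 + (⅕ - y) = 21/5 - y)
(-2738/(√(50 - 36)))*P(-2) = (-2738/(√(50 - 36)))*(21/5 - 1*(-2)) = (-2738/(√14))*(21/5 + 2) = -2738*√14/14*(31/5) = -1369*√14/7*(31/5) = -42439*√14/35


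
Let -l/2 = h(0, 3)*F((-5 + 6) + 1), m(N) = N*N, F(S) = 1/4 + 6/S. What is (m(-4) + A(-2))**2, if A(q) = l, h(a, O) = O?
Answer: 49/4 ≈ 12.250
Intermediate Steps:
F(S) = 1/4 + 6/S (F(S) = 1*(1/4) + 6/S = 1/4 + 6/S)
m(N) = N**2
l = -39/2 (l = -6*(24 + ((-5 + 6) + 1))/(4*((-5 + 6) + 1)) = -6*(24 + (1 + 1))/(4*(1 + 1)) = -6*(1/4)*(24 + 2)/2 = -6*(1/4)*(1/2)*26 = -6*13/4 = -2*39/4 = -39/2 ≈ -19.500)
A(q) = -39/2
(m(-4) + A(-2))**2 = ((-4)**2 - 39/2)**2 = (16 - 39/2)**2 = (-7/2)**2 = 49/4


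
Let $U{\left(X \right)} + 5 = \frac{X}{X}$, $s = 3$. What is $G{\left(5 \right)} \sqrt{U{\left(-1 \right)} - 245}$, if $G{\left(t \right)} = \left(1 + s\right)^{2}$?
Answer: $16 i \sqrt{249} \approx 252.48 i$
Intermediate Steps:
$U{\left(X \right)} = -4$ ($U{\left(X \right)} = -5 + \frac{X}{X} = -5 + 1 = -4$)
$G{\left(t \right)} = 16$ ($G{\left(t \right)} = \left(1 + 3\right)^{2} = 4^{2} = 16$)
$G{\left(5 \right)} \sqrt{U{\left(-1 \right)} - 245} = 16 \sqrt{-4 - 245} = 16 \sqrt{-249} = 16 i \sqrt{249}$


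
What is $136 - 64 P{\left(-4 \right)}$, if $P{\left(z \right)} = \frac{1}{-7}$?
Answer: $\frac{1016}{7} \approx 145.14$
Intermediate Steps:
$P{\left(z \right)} = - \frac{1}{7}$
$136 - 64 P{\left(-4 \right)} = 136 - - \frac{64}{7} = 136 + \frac{64}{7} = \frac{1016}{7}$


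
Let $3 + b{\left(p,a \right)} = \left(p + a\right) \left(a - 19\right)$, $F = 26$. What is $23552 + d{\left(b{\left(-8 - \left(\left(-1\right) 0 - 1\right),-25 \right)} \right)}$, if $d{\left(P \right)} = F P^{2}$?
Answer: $51348202$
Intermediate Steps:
$b{\left(p,a \right)} = -3 + \left(-19 + a\right) \left(a + p\right)$ ($b{\left(p,a \right)} = -3 + \left(p + a\right) \left(a - 19\right) = -3 + \left(a + p\right) \left(-19 + a\right) = -3 + \left(-19 + a\right) \left(a + p\right)$)
$d{\left(P \right)} = 26 P^{2}$
$23552 + d{\left(b{\left(-8 - \left(\left(-1\right) 0 - 1\right),-25 \right)} \right)} = 23552 + 26 \left(-3 + \left(-25\right)^{2} - -475 - 19 \left(-8 - \left(\left(-1\right) 0 - 1\right)\right) - 25 \left(-8 - \left(\left(-1\right) 0 - 1\right)\right)\right)^{2} = 23552 + 26 \left(-3 + 625 + 475 - 19 \left(-8 - \left(0 - 1\right)\right) - 25 \left(-8 - \left(0 - 1\right)\right)\right)^{2} = 23552 + 26 \left(-3 + 625 + 475 - 19 \left(-8 - -1\right) - 25 \left(-8 - -1\right)\right)^{2} = 23552 + 26 \left(-3 + 625 + 475 - 19 \left(-8 + 1\right) - 25 \left(-8 + 1\right)\right)^{2} = 23552 + 26 \left(-3 + 625 + 475 - -133 - -175\right)^{2} = 23552 + 26 \left(-3 + 625 + 475 + 133 + 175\right)^{2} = 23552 + 26 \cdot 1405^{2} = 23552 + 26 \cdot 1974025 = 23552 + 51324650 = 51348202$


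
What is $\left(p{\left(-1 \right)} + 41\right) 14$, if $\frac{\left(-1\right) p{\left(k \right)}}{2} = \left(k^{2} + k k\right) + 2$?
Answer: $462$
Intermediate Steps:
$p{\left(k \right)} = -4 - 4 k^{2}$ ($p{\left(k \right)} = - 2 \left(\left(k^{2} + k k\right) + 2\right) = - 2 \left(\left(k^{2} + k^{2}\right) + 2\right) = - 2 \left(2 k^{2} + 2\right) = - 2 \left(2 + 2 k^{2}\right) = -4 - 4 k^{2}$)
$\left(p{\left(-1 \right)} + 41\right) 14 = \left(\left(-4 - 4 \left(-1\right)^{2}\right) + 41\right) 14 = \left(\left(-4 - 4\right) + 41\right) 14 = \left(-8 + 41\right) 14 = 33 \cdot 14 = 462$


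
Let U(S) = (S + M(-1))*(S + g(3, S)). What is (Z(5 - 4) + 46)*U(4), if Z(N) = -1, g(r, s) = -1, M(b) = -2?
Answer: 270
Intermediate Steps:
U(S) = (-1 + S)*(-2 + S) (U(S) = (S - 2)*(S - 1) = (-2 + S)*(-1 + S) = (-1 + S)*(-2 + S))
(Z(5 - 4) + 46)*U(4) = (-1 + 46)*(2 + 4² - 3*4) = 45*(2 + 16 - 12) = 45*6 = 270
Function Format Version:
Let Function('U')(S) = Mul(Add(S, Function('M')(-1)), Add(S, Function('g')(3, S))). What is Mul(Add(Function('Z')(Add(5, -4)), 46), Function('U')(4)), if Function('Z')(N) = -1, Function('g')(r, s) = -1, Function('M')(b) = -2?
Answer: 270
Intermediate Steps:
Function('U')(S) = Mul(Add(-1, S), Add(-2, S)) (Function('U')(S) = Mul(Add(S, -2), Add(S, -1)) = Mul(Add(-2, S), Add(-1, S)) = Mul(Add(-1, S), Add(-2, S)))
Mul(Add(Function('Z')(Add(5, -4)), 46), Function('U')(4)) = Mul(Add(-1, 46), Add(2, Pow(4, 2), Mul(-3, 4))) = Mul(45, Add(2, 16, -12)) = Mul(45, 6) = 270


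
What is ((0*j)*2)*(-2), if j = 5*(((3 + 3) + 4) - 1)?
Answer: 0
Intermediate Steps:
j = 45 (j = 5*((6 + 4) - 1) = 5*(10 - 1) = 5*9 = 45)
((0*j)*2)*(-2) = ((0*45)*2)*(-2) = (0*2)*(-2) = 0*(-2) = 0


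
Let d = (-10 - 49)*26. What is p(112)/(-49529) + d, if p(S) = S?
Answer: -75977598/49529 ≈ -1534.0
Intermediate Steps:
d = -1534 (d = -59*26 = -1534)
p(112)/(-49529) + d = 112/(-49529) - 1534 = 112*(-1/49529) - 1534 = -112/49529 - 1534 = -75977598/49529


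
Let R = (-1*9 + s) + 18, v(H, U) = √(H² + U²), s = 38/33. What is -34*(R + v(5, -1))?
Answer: -11390/33 - 34*√26 ≈ -518.52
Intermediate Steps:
s = 38/33 (s = 38*(1/33) = 38/33 ≈ 1.1515)
R = 335/33 (R = (-1*9 + 38/33) + 18 = (-9 + 38/33) + 18 = -259/33 + 18 = 335/33 ≈ 10.152)
-34*(R + v(5, -1)) = -34*(335/33 + √(5² + (-1)²)) = -34*(335/33 + √(25 + 1)) = -34*(335/33 + √26) = -11390/33 - 34*√26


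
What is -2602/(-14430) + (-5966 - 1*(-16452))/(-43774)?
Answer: -9353258/157914705 ≈ -0.059230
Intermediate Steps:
-2602/(-14430) + (-5966 - 1*(-16452))/(-43774) = -2602*(-1/14430) + (-5966 + 16452)*(-1/43774) = 1301/7215 + 10486*(-1/43774) = 1301/7215 - 5243/21887 = -9353258/157914705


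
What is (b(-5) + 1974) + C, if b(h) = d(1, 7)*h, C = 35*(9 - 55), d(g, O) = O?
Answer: 329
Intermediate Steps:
C = -1610 (C = 35*(-46) = -1610)
b(h) = 7*h
(b(-5) + 1974) + C = (7*(-5) + 1974) - 1610 = (-35 + 1974) - 1610 = 1939 - 1610 = 329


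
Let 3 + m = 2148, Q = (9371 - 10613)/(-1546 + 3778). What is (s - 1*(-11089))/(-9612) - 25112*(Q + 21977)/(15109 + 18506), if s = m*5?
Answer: -3045653136901/185487570 ≈ -16420.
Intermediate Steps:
Q = -69/124 (Q = -1242/2232 = -1242*1/2232 = -69/124 ≈ -0.55645)
m = 2145 (m = -3 + 2148 = 2145)
s = 10725 (s = 2145*5 = 10725)
(s - 1*(-11089))/(-9612) - 25112*(Q + 21977)/(15109 + 18506) = (10725 - 1*(-11089))/(-9612) - 25112*(-69/124 + 21977)/(15109 + 18506) = (10725 + 11089)*(-1/9612) - 25112/(33615/(2725079/124)) = 21814*(-1/9612) - 25112/(33615*(124/2725079)) = -10907/4806 - 25112/4168260/2725079 = -10907/4806 - 25112*2725079/4168260 = -10907/4806 - 17108045962/1042065 = -3045653136901/185487570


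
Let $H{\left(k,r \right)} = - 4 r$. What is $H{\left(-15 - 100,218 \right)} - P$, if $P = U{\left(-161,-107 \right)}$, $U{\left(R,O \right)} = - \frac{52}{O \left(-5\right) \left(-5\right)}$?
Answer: $- \frac{2332652}{2675} \approx -872.02$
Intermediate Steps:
$U{\left(R,O \right)} = - \frac{52}{25 O}$ ($U{\left(R,O \right)} = - \frac{52}{- 5 O \left(-5\right)} = - \frac{52}{25 O}$)
$P = \frac{52}{2675}$ ($P = - \frac{52}{25 \left(-107\right)} = \left(- \frac{52}{25}\right) \left(- \frac{1}{107}\right) = \frac{52}{2675} \approx 0.019439$)
$H{\left(-15 - 100,218 \right)} - P = \left(-4\right) 218 - \frac{52}{2675} = -872 - \frac{52}{2675} = - \frac{2332652}{2675}$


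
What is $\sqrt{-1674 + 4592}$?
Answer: $\sqrt{2918} \approx 54.018$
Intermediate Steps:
$\sqrt{-1674 + 4592} = \sqrt{2918}$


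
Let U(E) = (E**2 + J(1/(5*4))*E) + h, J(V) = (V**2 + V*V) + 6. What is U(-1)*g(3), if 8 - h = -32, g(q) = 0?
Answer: 0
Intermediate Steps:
J(V) = 6 + 2*V**2 (J(V) = (V**2 + V**2) + 6 = 2*V**2 + 6 = 6 + 2*V**2)
h = 40 (h = 8 - 1*(-32) = 8 + 32 = 40)
U(E) = 40 + E**2 + 1201*E/200 (U(E) = (E**2 + (6 + 2*(1/(5*4))**2)*E) + 40 = (E**2 + (6 + 2*(1/20)**2)*E) + 40 = (E**2 + (6 + 2*(1/400))*E) + 40 = (E**2 + (6 + 1/200)*E) + 40 = (E**2 + 1201*E/200) + 40 = 40 + E**2 + 1201*E/200)
U(-1)*g(3) = (40 + (-1)**2 + (1201/200)*(-1))*0 = (40 + 1 - 1201/200)*0 = (6999/200)*0 = 0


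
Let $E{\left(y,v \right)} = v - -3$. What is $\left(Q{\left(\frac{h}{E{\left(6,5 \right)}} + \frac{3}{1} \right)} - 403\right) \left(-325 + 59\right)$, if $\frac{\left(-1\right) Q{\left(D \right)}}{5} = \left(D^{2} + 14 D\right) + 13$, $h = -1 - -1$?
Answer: $192318$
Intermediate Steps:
$E{\left(y,v \right)} = 3 + v$ ($E{\left(y,v \right)} = v + 3 = 3 + v$)
$h = 0$ ($h = -1 + 1 = 0$)
$Q{\left(D \right)} = -65 - 70 D - 5 D^{2}$ ($Q{\left(D \right)} = - 5 \left(\left(D^{2} + 14 D\right) + 13\right) = - 5 \left(13 + D^{2} + 14 D\right) = -65 - 70 D - 5 D^{2}$)
$\left(Q{\left(\frac{h}{E{\left(6,5 \right)}} + \frac{3}{1} \right)} - 403\right) \left(-325 + 59\right) = \left(\left(-65 - 70 \left(\frac{0}{3 + 5} + \frac{3}{1}\right) - 5 \left(\frac{0}{3 + 5} + \frac{3}{1}\right)^{2}\right) - 403\right) \left(-325 + 59\right) = \left(\left(-65 - 70 \left(\frac{0}{8} + 3 \cdot 1\right) - 5 \left(\frac{0}{8} + 3 \cdot 1\right)^{2}\right) - 403\right) \left(-266\right) = \left(\left(-65 - 70 \left(0 \cdot \frac{1}{8} + 3\right) - 5 \left(0 \cdot \frac{1}{8} + 3\right)^{2}\right) - 403\right) \left(-266\right) = \left(\left(-65 - 70 \left(0 + 3\right) - 5 \left(0 + 3\right)^{2}\right) - 403\right) \left(-266\right) = \left(\left(-65 - 210 - 5 \cdot 3^{2}\right) - 403\right) \left(-266\right) = \left(\left(-65 - 210 - 45\right) - 403\right) \left(-266\right) = \left(-320 - 403\right) \left(-266\right) = \left(-723\right) \left(-266\right) = 192318$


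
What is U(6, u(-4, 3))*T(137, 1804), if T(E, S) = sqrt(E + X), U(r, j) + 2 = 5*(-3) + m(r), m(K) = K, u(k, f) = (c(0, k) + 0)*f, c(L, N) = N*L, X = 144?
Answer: -11*sqrt(281) ≈ -184.39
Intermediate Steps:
c(L, N) = L*N
u(k, f) = 0 (u(k, f) = (0*k + 0)*f = (0 + 0)*f = 0*f = 0)
U(r, j) = -17 + r (U(r, j) = -2 + (5*(-3) + r) = -2 + (-15 + r) = -17 + r)
T(E, S) = sqrt(144 + E) (T(E, S) = sqrt(E + 144) = sqrt(144 + E))
U(6, u(-4, 3))*T(137, 1804) = (-17 + 6)*sqrt(144 + 137) = -11*sqrt(281)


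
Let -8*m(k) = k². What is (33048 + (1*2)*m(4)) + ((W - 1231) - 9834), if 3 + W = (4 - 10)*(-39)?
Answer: 22210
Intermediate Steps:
W = 231 (W = -3 + (4 - 10)*(-39) = -3 - 6*(-39) = -3 + 234 = 231)
m(k) = -k²/8
(33048 + (1*2)*m(4)) + ((W - 1231) - 9834) = (33048 + (1*2)*(-⅛*4²)) + ((231 - 1231) - 9834) = (33048 + 2*(-⅛*16)) + (-1000 - 9834) = (33048 + 2*(-2)) - 10834 = (33048 - 4) - 10834 = 33044 - 10834 = 22210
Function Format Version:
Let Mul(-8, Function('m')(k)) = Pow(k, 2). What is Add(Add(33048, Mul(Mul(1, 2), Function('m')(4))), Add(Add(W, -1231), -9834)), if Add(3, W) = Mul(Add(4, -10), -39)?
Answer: 22210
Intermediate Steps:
W = 231 (W = Add(-3, Mul(Add(4, -10), -39)) = Add(-3, Mul(-6, -39)) = Add(-3, 234) = 231)
Function('m')(k) = Mul(Rational(-1, 8), Pow(k, 2))
Add(Add(33048, Mul(Mul(1, 2), Function('m')(4))), Add(Add(W, -1231), -9834)) = Add(Add(33048, Mul(Mul(1, 2), Mul(Rational(-1, 8), Pow(4, 2)))), Add(Add(231, -1231), -9834)) = Add(Add(33048, Mul(2, Mul(Rational(-1, 8), 16))), Add(-1000, -9834)) = Add(Add(33048, Mul(2, -2)), -10834) = Add(Add(33048, -4), -10834) = Add(33044, -10834) = 22210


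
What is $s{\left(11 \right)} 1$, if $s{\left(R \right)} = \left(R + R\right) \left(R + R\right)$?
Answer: $484$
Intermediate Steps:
$s{\left(R \right)} = 4 R^{2}$ ($s{\left(R \right)} = 2 R 2 R = 4 R^{2}$)
$s{\left(11 \right)} 1 = 4 \cdot 11^{2} \cdot 1 = 4 \cdot 121 \cdot 1 = 484 \cdot 1 = 484$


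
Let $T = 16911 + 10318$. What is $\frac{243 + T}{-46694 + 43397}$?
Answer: $- \frac{27472}{3297} \approx -8.3324$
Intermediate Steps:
$T = 27229$
$\frac{243 + T}{-46694 + 43397} = \frac{243 + 27229}{-46694 + 43397} = \frac{27472}{-3297} = 27472 \left(- \frac{1}{3297}\right) = - \frac{27472}{3297}$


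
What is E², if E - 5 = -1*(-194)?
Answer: 39601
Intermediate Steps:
E = 199 (E = 5 - 1*(-194) = 5 + 194 = 199)
E² = 199² = 39601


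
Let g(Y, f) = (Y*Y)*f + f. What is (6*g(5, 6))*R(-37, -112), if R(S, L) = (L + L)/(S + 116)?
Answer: -209664/79 ≈ -2654.0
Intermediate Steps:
g(Y, f) = f + f*Y**2 (g(Y, f) = Y**2*f + f = f*Y**2 + f = f + f*Y**2)
R(S, L) = 2*L/(116 + S) (R(S, L) = (2*L)/(116 + S) = 2*L/(116 + S))
(6*g(5, 6))*R(-37, -112) = (6*(6*(1 + 5**2)))*(2*(-112)/(116 - 37)) = (6*(6*(1 + 25)))*(2*(-112)/79) = (6*(6*26))*(2*(-112)*(1/79)) = (6*156)*(-224/79) = 936*(-224/79) = -209664/79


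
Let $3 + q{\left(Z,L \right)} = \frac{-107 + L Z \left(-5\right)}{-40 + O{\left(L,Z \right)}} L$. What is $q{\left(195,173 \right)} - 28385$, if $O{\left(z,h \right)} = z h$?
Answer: $- \frac{985732946}{33695} \approx -29255.0$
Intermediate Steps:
$O{\left(z,h \right)} = h z$
$q{\left(Z,L \right)} = -3 + \frac{L \left(-107 - 5 L Z\right)}{-40 + L Z}$ ($q{\left(Z,L \right)} = -3 + \frac{-107 + L Z \left(-5\right)}{-40 + Z L} L = -3 + \frac{-107 - 5 L Z}{-40 + L Z} L = -3 + \frac{L \left(-107 - 5 L Z\right)}{-40 + L Z}$)
$q{\left(195,173 \right)} - 28385 = \frac{120 - 18511 - 975 \cdot 173^{2} - 519 \cdot 195}{-40 + 173 \cdot 195} - 28385 = \frac{120 - 18511 - 975 \cdot 29929 - 101205}{-40 + 33735} - 28385 = \frac{120 - 18511 - 29180775 - 101205}{33695} - 28385 = \frac{1}{33695} \left(-29300371\right) - 28385 = - \frac{29300371}{33695} - 28385 = - \frac{985732946}{33695}$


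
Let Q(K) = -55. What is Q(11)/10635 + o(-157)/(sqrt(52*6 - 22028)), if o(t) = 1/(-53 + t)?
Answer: -11/2127 + I*sqrt(5429)/2280180 ≈ -0.0051716 + 3.2314e-5*I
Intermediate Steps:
Q(11)/10635 + o(-157)/(sqrt(52*6 - 22028)) = -55/10635 + 1/((-53 - 157)*(sqrt(52*6 - 22028))) = -55*1/10635 + 1/((-210)*(sqrt(312 - 22028))) = -11/2127 - (-I*sqrt(5429)/10858)/210 = -11/2127 - (-1)*I*sqrt(5429)/2280180 = -11/2127 + I*sqrt(5429)/2280180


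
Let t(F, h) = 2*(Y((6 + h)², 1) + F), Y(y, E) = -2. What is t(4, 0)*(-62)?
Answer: -248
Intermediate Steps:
t(F, h) = -4 + 2*F (t(F, h) = 2*(-2 + F) = -4 + 2*F)
t(4, 0)*(-62) = (-4 + 2*4)*(-62) = (-4 + 8)*(-62) = 4*(-62) = -248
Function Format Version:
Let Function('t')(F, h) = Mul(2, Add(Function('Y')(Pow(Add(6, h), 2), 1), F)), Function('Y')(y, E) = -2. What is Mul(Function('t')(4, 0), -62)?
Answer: -248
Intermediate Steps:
Function('t')(F, h) = Add(-4, Mul(2, F)) (Function('t')(F, h) = Mul(2, Add(-2, F)) = Add(-4, Mul(2, F)))
Mul(Function('t')(4, 0), -62) = Mul(Add(-4, Mul(2, 4)), -62) = Mul(Add(-4, 8), -62) = Mul(4, -62) = -248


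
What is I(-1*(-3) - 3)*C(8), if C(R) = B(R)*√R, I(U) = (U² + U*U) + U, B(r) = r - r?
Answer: 0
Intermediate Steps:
B(r) = 0
I(U) = U + 2*U² (I(U) = (U² + U²) + U = 2*U² + U = U + 2*U²)
C(R) = 0 (C(R) = 0*√R = 0)
I(-1*(-3) - 3)*C(8) = ((-1*(-3) - 3)*(1 + 2*(-1*(-3) - 3)))*0 = ((3 - 3)*(1 + 2*(3 - 3)))*0 = (0*(1 + 2*0))*0 = (0*(1 + 0))*0 = (0*1)*0 = 0*0 = 0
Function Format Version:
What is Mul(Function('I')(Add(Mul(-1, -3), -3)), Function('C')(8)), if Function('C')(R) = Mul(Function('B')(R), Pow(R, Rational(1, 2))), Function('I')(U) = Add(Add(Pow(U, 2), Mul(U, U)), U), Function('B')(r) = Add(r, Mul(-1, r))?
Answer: 0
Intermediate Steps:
Function('B')(r) = 0
Function('I')(U) = Add(U, Mul(2, Pow(U, 2))) (Function('I')(U) = Add(Add(Pow(U, 2), Pow(U, 2)), U) = Add(Mul(2, Pow(U, 2)), U) = Add(U, Mul(2, Pow(U, 2))))
Function('C')(R) = 0 (Function('C')(R) = Mul(0, Pow(R, Rational(1, 2))) = 0)
Mul(Function('I')(Add(Mul(-1, -3), -3)), Function('C')(8)) = Mul(Mul(Add(Mul(-1, -3), -3), Add(1, Mul(2, Add(Mul(-1, -3), -3)))), 0) = Mul(Mul(Add(3, -3), Add(1, Mul(2, Add(3, -3)))), 0) = Mul(Mul(0, Add(1, Mul(2, 0))), 0) = Mul(Mul(0, Add(1, 0)), 0) = Mul(Mul(0, 1), 0) = Mul(0, 0) = 0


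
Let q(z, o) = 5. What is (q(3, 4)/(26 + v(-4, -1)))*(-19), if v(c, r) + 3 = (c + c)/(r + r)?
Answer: -95/27 ≈ -3.5185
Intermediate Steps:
v(c, r) = -3 + c/r (v(c, r) = -3 + (c + c)/(r + r) = -3 + (2*c)/((2*r)) = -3 + (2*c)*(1/(2*r)) = -3 + c/r)
(q(3, 4)/(26 + v(-4, -1)))*(-19) = (5/(26 + (-3 - 4/(-1))))*(-19) = (5/(26 + (-3 - 4*(-1))))*(-19) = (5/(26 + (-3 + 4)))*(-19) = (5/(26 + 1))*(-19) = (5/27)*(-19) = -95/27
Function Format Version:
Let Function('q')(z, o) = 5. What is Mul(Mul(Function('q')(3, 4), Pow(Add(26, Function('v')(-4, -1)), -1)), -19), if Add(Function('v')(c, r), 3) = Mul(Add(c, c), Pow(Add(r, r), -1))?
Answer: Rational(-95, 27) ≈ -3.5185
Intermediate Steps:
Function('v')(c, r) = Add(-3, Mul(c, Pow(r, -1))) (Function('v')(c, r) = Add(-3, Mul(Add(c, c), Pow(Add(r, r), -1))) = Add(-3, Mul(Mul(2, c), Pow(Mul(2, r), -1))) = Add(-3, Mul(Mul(2, c), Mul(Rational(1, 2), Pow(r, -1)))) = Add(-3, Mul(c, Pow(r, -1))))
Mul(Mul(Function('q')(3, 4), Pow(Add(26, Function('v')(-4, -1)), -1)), -19) = Mul(Mul(5, Pow(Add(26, Add(-3, Mul(-4, Pow(-1, -1)))), -1)), -19) = Mul(Mul(5, Pow(Add(26, Add(-3, Mul(-4, -1))), -1)), -19) = Mul(Mul(5, Pow(Add(26, Add(-3, 4)), -1)), -19) = Mul(Mul(5, Pow(Add(26, 1), -1)), -19) = Mul(Mul(5, Pow(27, -1)), -19) = Mul(Mul(5, Rational(1, 27)), -19) = Mul(Rational(5, 27), -19) = Rational(-95, 27)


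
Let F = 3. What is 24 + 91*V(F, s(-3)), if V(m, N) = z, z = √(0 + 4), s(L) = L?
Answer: 206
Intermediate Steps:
z = 2 (z = √4 = 2)
V(m, N) = 2
24 + 91*V(F, s(-3)) = 24 + 91*2 = 24 + 182 = 206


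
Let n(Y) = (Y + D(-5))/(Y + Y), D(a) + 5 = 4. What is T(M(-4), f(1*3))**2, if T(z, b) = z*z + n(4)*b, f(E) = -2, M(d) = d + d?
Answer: 64009/16 ≈ 4000.6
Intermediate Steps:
D(a) = -1 (D(a) = -5 + 4 = -1)
M(d) = 2*d
n(Y) = (-1 + Y)/(2*Y) (n(Y) = (Y - 1)/(Y + Y) = (-1 + Y)/((2*Y)) = (-1 + Y)*(1/(2*Y)) = (-1 + Y)/(2*Y))
T(z, b) = z**2 + 3*b/8 (T(z, b) = z*z + ((1/2)*(-1 + 4)/4)*b = z**2 + ((1/2)*(1/4)*3)*b = z**2 + 3*b/8)
T(M(-4), f(1*3))**2 = ((2*(-4))**2 + (3/8)*(-2))**2 = ((-8)**2 - 3/4)**2 = (64 - 3/4)**2 = (253/4)**2 = 64009/16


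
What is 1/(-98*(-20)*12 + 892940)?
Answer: 1/916460 ≈ 1.0912e-6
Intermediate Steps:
1/(-98*(-20)*12 + 892940) = 1/(1960*12 + 892940) = 1/(23520 + 892940) = 1/916460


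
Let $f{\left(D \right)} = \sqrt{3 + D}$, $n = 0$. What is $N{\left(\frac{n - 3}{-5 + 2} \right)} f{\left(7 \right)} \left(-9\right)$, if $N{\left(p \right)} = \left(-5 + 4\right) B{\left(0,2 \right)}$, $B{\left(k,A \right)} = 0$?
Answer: $0$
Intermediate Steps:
$N{\left(p \right)} = 0$ ($N{\left(p \right)} = \left(-5 + 4\right) 0 = \left(-1\right) 0 = 0$)
$N{\left(\frac{n - 3}{-5 + 2} \right)} f{\left(7 \right)} \left(-9\right) = 0 \sqrt{3 + 7} \left(-9\right) = 0 \sqrt{10} \left(-9\right) = 0 \left(-9\right) = 0$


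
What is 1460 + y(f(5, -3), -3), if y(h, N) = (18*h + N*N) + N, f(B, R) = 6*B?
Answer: 2006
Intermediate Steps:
y(h, N) = N + N² + 18*h (y(h, N) = (18*h + N²) + N = (N² + 18*h) + N = N + N² + 18*h)
1460 + y(f(5, -3), -3) = 1460 + (-3 + (-3)² + 18*(6*5)) = 1460 + (-3 + 9 + 18*30) = 1460 + (-3 + 9 + 540) = 1460 + 546 = 2006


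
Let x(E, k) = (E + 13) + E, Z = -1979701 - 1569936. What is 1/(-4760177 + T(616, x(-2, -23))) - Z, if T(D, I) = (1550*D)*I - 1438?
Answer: 13600735884646/3831585 ≈ 3.5496e+6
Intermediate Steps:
Z = -3549637
x(E, k) = 13 + 2*E (x(E, k) = (13 + E) + E = 13 + 2*E)
T(D, I) = -1438 + 1550*D*I (T(D, I) = 1550*D*I - 1438 = -1438 + 1550*D*I)
1/(-4760177 + T(616, x(-2, -23))) - Z = 1/(-4760177 + (-1438 + 1550*616*(13 + 2*(-2)))) - 1*(-3549637) = 1/(-4760177 + (-1438 + 1550*616*(13 - 4))) + 3549637 = 1/(-4760177 + (-1438 + 1550*616*9)) + 3549637 = 1/(-4760177 + (-1438 + 8593200)) + 3549637 = 1/(-4760177 + 8591762) + 3549637 = 1/3831585 + 3549637 = 13600735884646/3831585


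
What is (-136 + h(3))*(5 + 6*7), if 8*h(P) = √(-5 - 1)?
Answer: -6392 + 47*I*√6/8 ≈ -6392.0 + 14.391*I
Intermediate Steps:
h(P) = I*√6/8 (h(P) = √(-5 - 1)/8 = √(-6)/8 = (I*√6)/8 = I*√6/8)
(-136 + h(3))*(5 + 6*7) = (-136 + I*√6/8)*(5 + 6*7) = (-136 + I*√6/8)*(5 + 42) = (-136 + I*√6/8)*47 = -6392 + 47*I*√6/8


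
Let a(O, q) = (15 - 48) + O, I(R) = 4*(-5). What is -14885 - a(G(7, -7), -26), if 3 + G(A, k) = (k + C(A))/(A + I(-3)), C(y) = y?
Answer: -14849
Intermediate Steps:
I(R) = -20
G(A, k) = -3 + (A + k)/(-20 + A) (G(A, k) = -3 + (k + A)/(A - 20) = -3 + (A + k)/(-20 + A))
a(O, q) = -33 + O
-14885 - a(G(7, -7), -26) = -14885 - (-33 + (60 - 7 - 2*7)/(-20 + 7)) = -14885 - (-33 + (60 - 7 - 14)/(-13)) = -14885 - (-33 - 1/13*39) = -14885 - (-33 - 3) = -14885 - 1*(-36) = -14885 + 36 = -14849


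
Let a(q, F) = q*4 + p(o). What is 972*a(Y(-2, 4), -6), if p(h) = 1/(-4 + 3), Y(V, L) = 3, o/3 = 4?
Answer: 10692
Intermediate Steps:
o = 12 (o = 3*4 = 12)
p(h) = -1 (p(h) = 1/(-1) = -1)
a(q, F) = -1 + 4*q (a(q, F) = q*4 - 1 = 4*q - 1 = -1 + 4*q)
972*a(Y(-2, 4), -6) = 972*(-1 + 4*3) = 972*(-1 + 12) = 972*11 = 10692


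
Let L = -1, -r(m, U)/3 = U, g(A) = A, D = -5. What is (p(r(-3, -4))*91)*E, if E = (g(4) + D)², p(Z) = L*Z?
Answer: -1092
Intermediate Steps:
r(m, U) = -3*U
p(Z) = -Z
E = 1 (E = (4 - 5)² = (-1)² = 1)
(p(r(-3, -4))*91)*E = (-(-3)*(-4)*91)*1 = (-1*12*91)*1 = -12*91*1 = -1092*1 = -1092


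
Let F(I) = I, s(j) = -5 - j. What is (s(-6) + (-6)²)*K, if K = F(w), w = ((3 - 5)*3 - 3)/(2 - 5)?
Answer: 111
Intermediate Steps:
w = 3 (w = (-2*3 - 3)/(-3) = (-6 - 3)*(-⅓) = -9*(-⅓) = 3)
K = 3
(s(-6) + (-6)²)*K = ((-5 - 1*(-6)) + (-6)²)*3 = ((-5 + 6) + 36)*3 = (1 + 36)*3 = 37*3 = 111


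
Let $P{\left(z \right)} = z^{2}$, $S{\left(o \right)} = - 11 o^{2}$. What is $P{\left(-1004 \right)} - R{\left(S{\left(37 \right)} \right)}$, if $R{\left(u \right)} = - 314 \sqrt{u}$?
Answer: $1008016 + 11618 i \sqrt{11} \approx 1.008 \cdot 10^{6} + 38533.0 i$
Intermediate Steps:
$P{\left(-1004 \right)} - R{\left(S{\left(37 \right)} \right)} = \left(-1004\right)^{2} - - 314 \sqrt{- 11 \cdot 37^{2}} = 1008016 - - 314 \sqrt{\left(-11\right) 1369} = 1008016 - - 314 \sqrt{-15059} = 1008016 - - 314 \cdot 37 i \sqrt{11} = 1008016 - - 11618 i \sqrt{11} = 1008016 + 11618 i \sqrt{11}$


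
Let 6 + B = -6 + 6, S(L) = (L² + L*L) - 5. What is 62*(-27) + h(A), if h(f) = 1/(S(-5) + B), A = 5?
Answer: -65285/39 ≈ -1674.0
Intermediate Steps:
S(L) = -5 + 2*L² (S(L) = (L² + L²) - 5 = 2*L² - 5 = -5 + 2*L²)
B = -6 (B = -6 + (-6 + 6) = -6 + 0 = -6)
h(f) = 1/39 (h(f) = 1/((-5 + 2*(-5)²) - 6) = 1/((-5 + 2*25) - 6) = 1/((-5 + 50) - 6) = 1/(45 - 6) = 1/39)
62*(-27) + h(A) = 62*(-27) + 1/39 = -1674 + 1/39 = -65285/39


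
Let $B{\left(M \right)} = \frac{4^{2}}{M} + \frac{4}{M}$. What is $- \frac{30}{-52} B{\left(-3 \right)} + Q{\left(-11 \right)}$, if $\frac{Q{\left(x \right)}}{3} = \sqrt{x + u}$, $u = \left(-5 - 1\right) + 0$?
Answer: $- \frac{50}{13} + 3 i \sqrt{17} \approx -3.8462 + 12.369 i$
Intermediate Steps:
$u = -6$ ($u = -6 + 0 = -6$)
$Q{\left(x \right)} = 3 \sqrt{-6 + x}$ ($Q{\left(x \right)} = 3 \sqrt{x - 6} = 3 \sqrt{-6 + x}$)
$B{\left(M \right)} = \frac{20}{M}$ ($B{\left(M \right)} = \frac{16}{M} + \frac{4}{M} = \frac{20}{M}$)
$- \frac{30}{-52} B{\left(-3 \right)} + Q{\left(-11 \right)} = - \frac{30}{-52} \frac{20}{-3} + 3 \sqrt{-6 - 11} = \left(-30\right) \left(- \frac{1}{52}\right) 20 \left(- \frac{1}{3}\right) + 3 \sqrt{-17} = \frac{15}{26} \left(- \frac{20}{3}\right) + 3 i \sqrt{17} = - \frac{50}{13} + 3 i \sqrt{17}$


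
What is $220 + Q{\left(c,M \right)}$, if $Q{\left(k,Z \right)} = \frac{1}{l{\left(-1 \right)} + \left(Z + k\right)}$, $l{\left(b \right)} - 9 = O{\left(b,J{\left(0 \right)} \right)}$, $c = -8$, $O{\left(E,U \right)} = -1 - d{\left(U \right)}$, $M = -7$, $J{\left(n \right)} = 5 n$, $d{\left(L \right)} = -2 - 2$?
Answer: $\frac{659}{3} \approx 219.67$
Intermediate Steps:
$d{\left(L \right)} = -4$
$O{\left(E,U \right)} = 3$ ($O{\left(E,U \right)} = -1 - -4 = -1 + 4 = 3$)
$l{\left(b \right)} = 12$ ($l{\left(b \right)} = 9 + 3 = 12$)
$Q{\left(k,Z \right)} = \frac{1}{12 + Z + k}$ ($Q{\left(k,Z \right)} = \frac{1}{12 + \left(Z + k\right)} = \frac{1}{12 + Z + k}$)
$220 + Q{\left(c,M \right)} = 220 + \frac{1}{12 - 7 - 8} = 220 + \frac{1}{-3} = 220 - \frac{1}{3} = \frac{659}{3}$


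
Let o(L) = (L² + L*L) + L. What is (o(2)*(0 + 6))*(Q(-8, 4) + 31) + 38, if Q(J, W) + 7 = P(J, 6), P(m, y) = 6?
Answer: 1838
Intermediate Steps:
Q(J, W) = -1 (Q(J, W) = -7 + 6 = -1)
o(L) = L + 2*L² (o(L) = (L² + L²) + L = 2*L² + L = L + 2*L²)
(o(2)*(0 + 6))*(Q(-8, 4) + 31) + 38 = ((2*(1 + 2*2))*(0 + 6))*(-1 + 31) + 38 = ((2*(1 + 4))*6)*30 + 38 = ((2*5)*6)*30 + 38 = (10*6)*30 + 38 = 60*30 + 38 = 1800 + 38 = 1838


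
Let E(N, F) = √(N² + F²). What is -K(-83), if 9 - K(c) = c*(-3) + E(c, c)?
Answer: 240 + 83*√2 ≈ 357.38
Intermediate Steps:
E(N, F) = √(F² + N²)
K(c) = 9 + 3*c - √2*√(c²) (K(c) = 9 - (c*(-3) + √(c² + c²)) = 9 - (-3*c + √(2*c²)) = 9 - (-3*c + √2*√(c²)) = 9 + (3*c - √2*√(c²)) = 9 + 3*c - √2*√(c²))
-K(-83) = -(9 + 3*(-83) - √2*√((-83)²)) = -(9 - 249 - √2*√6889) = -(9 - 249 - 1*√2*83) = -(9 - 249 - 83*√2) = -(-240 - 83*√2) = 240 + 83*√2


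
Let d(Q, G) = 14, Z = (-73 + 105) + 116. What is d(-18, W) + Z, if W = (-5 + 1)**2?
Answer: 162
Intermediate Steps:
W = 16 (W = (-4)**2 = 16)
Z = 148 (Z = 32 + 116 = 148)
d(-18, W) + Z = 14 + 148 = 162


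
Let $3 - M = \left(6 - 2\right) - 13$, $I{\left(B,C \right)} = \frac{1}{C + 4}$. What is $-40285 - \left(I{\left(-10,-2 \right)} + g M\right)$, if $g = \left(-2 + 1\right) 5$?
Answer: $- \frac{80451}{2} \approx -40226.0$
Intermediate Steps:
$I{\left(B,C \right)} = \frac{1}{4 + C}$
$M = 12$ ($M = 3 - \left(\left(6 - 2\right) - 13\right) = 3 - \left(4 - 13\right) = 3 - -9 = 3 + 9 = 12$)
$g = -5$ ($g = \left(-1\right) 5 = -5$)
$-40285 - \left(I{\left(-10,-2 \right)} + g M\right) = -40285 - \left(\frac{1}{4 - 2} - 60\right) = -40285 - \left(\frac{1}{2} - 60\right) = -40285 - - \frac{119}{2} = -40285 + \frac{119}{2} = - \frac{80451}{2}$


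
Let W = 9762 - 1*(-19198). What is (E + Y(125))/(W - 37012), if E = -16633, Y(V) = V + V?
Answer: 5461/2684 ≈ 2.0346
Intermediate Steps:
Y(V) = 2*V
W = 28960 (W = 9762 + 19198 = 28960)
(E + Y(125))/(W - 37012) = (-16633 + 2*125)/(28960 - 37012) = (-16633 + 250)/(-8052) = -16383*(-1/8052) = 5461/2684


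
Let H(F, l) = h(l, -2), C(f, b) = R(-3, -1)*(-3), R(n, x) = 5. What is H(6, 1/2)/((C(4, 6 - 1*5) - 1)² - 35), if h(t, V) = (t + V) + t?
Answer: -1/221 ≈ -0.0045249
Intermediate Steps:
h(t, V) = V + 2*t (h(t, V) = (V + t) + t = V + 2*t)
C(f, b) = -15 (C(f, b) = 5*(-3) = -15)
H(F, l) = -2 + 2*l
H(6, 1/2)/((C(4, 6 - 1*5) - 1)² - 35) = (-2 + 2/2)/((-15 - 1)² - 35) = (-2 + 2*(½))/((-16)² - 35) = (-2 + 1)/(256 - 35) = -1/221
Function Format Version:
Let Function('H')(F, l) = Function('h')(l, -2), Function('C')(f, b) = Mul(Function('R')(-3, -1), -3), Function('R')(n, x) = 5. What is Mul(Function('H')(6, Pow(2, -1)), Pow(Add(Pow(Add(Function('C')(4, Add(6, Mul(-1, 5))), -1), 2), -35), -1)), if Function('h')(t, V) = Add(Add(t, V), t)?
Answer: Rational(-1, 221) ≈ -0.0045249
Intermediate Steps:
Function('h')(t, V) = Add(V, Mul(2, t)) (Function('h')(t, V) = Add(Add(V, t), t) = Add(V, Mul(2, t)))
Function('C')(f, b) = -15 (Function('C')(f, b) = Mul(5, -3) = -15)
Function('H')(F, l) = Add(-2, Mul(2, l))
Mul(Function('H')(6, Pow(2, -1)), Pow(Add(Pow(Add(Function('C')(4, Add(6, Mul(-1, 5))), -1), 2), -35), -1)) = Mul(Add(-2, Mul(2, Pow(2, -1))), Pow(Add(Pow(Add(-15, -1), 2), -35), -1)) = Mul(Add(-2, Mul(2, Rational(1, 2))), Pow(Add(Pow(-16, 2), -35), -1)) = Mul(Add(-2, 1), Pow(Add(256, -35), -1)) = Mul(-1, Pow(221, -1)) = Mul(-1, Rational(1, 221)) = Rational(-1, 221)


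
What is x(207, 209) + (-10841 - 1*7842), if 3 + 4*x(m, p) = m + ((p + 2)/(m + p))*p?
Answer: -30959549/1664 ≈ -18606.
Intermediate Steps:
x(m, p) = -¾ + m/4 + p*(2 + p)/(4*(m + p)) (x(m, p) = -¾ + (m + ((p + 2)/(m + p))*p)/4 = -¾ + (m + ((2 + p)/(m + p))*p)/4 = -¾ + (m + p*(2 + p)/(m + p))/4 = -¾ + (m/4 + p*(2 + p)/(4*(m + p))) = -¾ + m/4 + p*(2 + p)/(4*(m + p)))
x(207, 209) + (-10841 - 1*7842) = (207² + 209² - 1*209 - 3*207 + 207*209)/(4*(207 + 209)) + (-10841 - 1*7842) = (¼)*(42849 + 43681 - 209 - 621 + 43263)/416 + (-10841 - 7842) = (¼)*(1/416)*128963 - 18683 = 128963/1664 - 18683 = -30959549/1664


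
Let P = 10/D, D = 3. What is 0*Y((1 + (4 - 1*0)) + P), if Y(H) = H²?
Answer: 0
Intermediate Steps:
P = 10/3 ≈ 3.3333
0*Y((1 + (4 - 1*0)) + P) = 0*((1 + (4 - 1*0)) + 10/3)² = 0*((1 + (4 + 0)) + 10/3)² = 0*((1 + 4) + 10/3)² = 0*(5 + 10/3)² = 0*(25/3)² = 0*(625/9) = 0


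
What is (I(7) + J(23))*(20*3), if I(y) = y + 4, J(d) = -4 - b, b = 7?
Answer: 0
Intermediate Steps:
J(d) = -11 (J(d) = -4 - 1*7 = -4 - 7 = -11)
I(y) = 4 + y
(I(7) + J(23))*(20*3) = ((4 + 7) - 11)*(20*3) = (11 - 11)*60 = 0*60 = 0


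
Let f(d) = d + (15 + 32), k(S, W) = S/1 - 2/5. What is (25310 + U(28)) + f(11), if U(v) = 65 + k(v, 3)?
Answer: 127303/5 ≈ 25461.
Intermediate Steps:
k(S, W) = -⅖ + S (k(S, W) = S*1 - 2*⅕ = S - ⅖ = -⅖ + S)
f(d) = 47 + d (f(d) = d + 47 = 47 + d)
U(v) = 323/5 + v (U(v) = 65 + (-⅖ + v) = 323/5 + v)
(25310 + U(28)) + f(11) = (25310 + (323/5 + 28)) + (47 + 11) = (25310 + 463/5) + 58 = 127013/5 + 58 = 127303/5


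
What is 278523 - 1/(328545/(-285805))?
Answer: 18301524968/65709 ≈ 2.7852e+5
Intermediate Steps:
278523 - 1/(328545/(-285805)) = 278523 - 1/(328545*(-1/285805)) = 278523 - 1/(-65709/57161) = 278523 - 1*(-57161/65709) = 278523 + 57161/65709 = 18301524968/65709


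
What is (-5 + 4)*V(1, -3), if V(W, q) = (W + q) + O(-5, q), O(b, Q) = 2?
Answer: 0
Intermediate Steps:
V(W, q) = 2 + W + q (V(W, q) = (W + q) + 2 = 2 + W + q)
(-5 + 4)*V(1, -3) = (-5 + 4)*(2 + 1 - 3) = -1*0 = 0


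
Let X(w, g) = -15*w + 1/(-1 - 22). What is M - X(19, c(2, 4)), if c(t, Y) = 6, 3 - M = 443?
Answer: -3564/23 ≈ -154.96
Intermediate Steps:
M = -440 (M = 3 - 1*443 = 3 - 443 = -440)
X(w, g) = -1/23 - 15*w (X(w, g) = -15*w + 1/(-23) = -15*w - 1/23 = -1/23 - 15*w)
M - X(19, c(2, 4)) = -440 - (-1/23 - 15*19) = -440 - (-1/23 - 285) = -440 - 1*(-6556/23) = -440 + 6556/23 = -3564/23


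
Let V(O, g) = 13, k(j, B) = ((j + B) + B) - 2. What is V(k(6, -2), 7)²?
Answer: 169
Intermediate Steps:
k(j, B) = -2 + j + 2*B (k(j, B) = ((B + j) + B) - 2 = (j + 2*B) - 2 = -2 + j + 2*B)
V(k(6, -2), 7)² = 13² = 169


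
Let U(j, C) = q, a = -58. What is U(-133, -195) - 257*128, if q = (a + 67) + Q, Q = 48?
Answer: -32839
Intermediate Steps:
q = 57 (q = (-58 + 67) + 48 = 9 + 48 = 57)
U(j, C) = 57
U(-133, -195) - 257*128 = 57 - 257*128 = 57 - 32896 = -32839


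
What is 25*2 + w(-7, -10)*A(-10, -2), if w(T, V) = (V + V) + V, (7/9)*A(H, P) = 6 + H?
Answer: 1430/7 ≈ 204.29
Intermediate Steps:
A(H, P) = 54/7 + 9*H/7 (A(H, P) = 9*(6 + H)/7 = 54/7 + 9*H/7)
w(T, V) = 3*V (w(T, V) = 2*V + V = 3*V)
25*2 + w(-7, -10)*A(-10, -2) = 25*2 + (3*(-10))*(54/7 + (9/7)*(-10)) = 50 - 30*(54/7 - 90/7) = 50 - 30*(-36/7) = 50 + 1080/7 = 1430/7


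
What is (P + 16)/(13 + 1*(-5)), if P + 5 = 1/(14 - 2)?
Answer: 133/96 ≈ 1.3854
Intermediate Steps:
P = -59/12 (P = -5 + 1/(14 - 2) = -5 + 1/12 = -59/12 ≈ -4.9167)
(P + 16)/(13 + 1*(-5)) = (-59/12 + 16)/(13 + 1*(-5)) = (133/12)/(13 - 5) = (133/12)/8 = (⅛)*(133/12) = 133/96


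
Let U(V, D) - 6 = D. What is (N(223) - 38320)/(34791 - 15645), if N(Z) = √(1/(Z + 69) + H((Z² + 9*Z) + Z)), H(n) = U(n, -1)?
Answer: -19160/9573 + √106653/2795316 ≈ -2.0013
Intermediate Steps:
U(V, D) = 6 + D
H(n) = 5 (H(n) = 6 - 1 = 5)
N(Z) = √(5 + 1/(69 + Z)) (N(Z) = √(1/(Z + 69) + 5) = √(1/(69 + Z) + 5) = √(5 + 1/(69 + Z)))
(N(223) - 38320)/(34791 - 15645) = (√((346 + 5*223)/(69 + 223)) - 38320)/(34791 - 15645) = (√((346 + 1115)/292) - 38320)/19146 = (√((1/292)*1461) - 38320)*(1/19146) = (√(1461/292) - 38320)*(1/19146) = (√106653/146 - 38320)*(1/19146) = (-38320 + √106653/146)*(1/19146) = -19160/9573 + √106653/2795316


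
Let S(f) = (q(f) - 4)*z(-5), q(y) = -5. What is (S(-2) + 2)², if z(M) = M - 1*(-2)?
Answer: 841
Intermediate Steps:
z(M) = 2 + M (z(M) = M + 2 = 2 + M)
S(f) = 27 (S(f) = (-5 - 4)*(2 - 5) = -9*(-3) = 27)
(S(-2) + 2)² = (27 + 2)² = 29² = 841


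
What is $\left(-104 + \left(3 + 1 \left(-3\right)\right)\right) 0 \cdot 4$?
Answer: $0$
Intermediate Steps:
$\left(-104 + \left(3 + 1 \left(-3\right)\right)\right) 0 \cdot 4 = \left(-104 + \left(3 - 3\right)\right) 0 = \left(-104 + 0\right) 0 = \left(-104\right) 0 = 0$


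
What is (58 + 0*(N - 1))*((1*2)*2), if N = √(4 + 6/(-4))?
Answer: 232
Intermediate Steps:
N = √10/2 (N = √(4 + 6*(-¼)) = √(4 - 3/2) = √(5/2) = √10/2 ≈ 1.5811)
(58 + 0*(N - 1))*((1*2)*2) = (58 + 0*(√10/2 - 1))*((1*2)*2) = (58 + 0*(-1 + √10/2))*(2*2) = (58 + 0)*4 = 58*4 = 232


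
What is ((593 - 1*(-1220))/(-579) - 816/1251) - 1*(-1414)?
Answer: 37831877/26827 ≈ 1410.2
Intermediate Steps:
((593 - 1*(-1220))/(-579) - 816/1251) - 1*(-1414) = ((593 + 1220)*(-1/579) - 816*1/1251) + 1414 = (1813*(-1/579) - 272/417) + 1414 = (-1813/579 - 272/417) + 1414 = -101501/26827 + 1414 = 37831877/26827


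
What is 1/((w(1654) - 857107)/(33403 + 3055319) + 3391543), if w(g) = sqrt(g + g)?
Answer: 32356008068011949958/109736783692357114661238413 - 6177444*sqrt(827)/109736783692357114661238413 ≈ 2.9485e-7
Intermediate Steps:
w(g) = sqrt(2)*sqrt(g) (w(g) = sqrt(2*g) = sqrt(2)*sqrt(g))
1/((w(1654) - 857107)/(33403 + 3055319) + 3391543) = 1/((sqrt(2)*sqrt(1654) - 857107)/(33403 + 3055319) + 3391543) = 1/((2*sqrt(827) - 857107)/3088722 + 3391543) = 1/((-857107 + 2*sqrt(827))*(1/3088722) + 3391543) = 1/((-857107/3088722 + sqrt(827)/1544361) + 3391543) = 1/(10475532620939/3088722 + sqrt(827)/1544361)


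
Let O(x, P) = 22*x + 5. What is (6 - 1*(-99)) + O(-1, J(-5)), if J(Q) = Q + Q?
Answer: 88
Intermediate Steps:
J(Q) = 2*Q
O(x, P) = 5 + 22*x
(6 - 1*(-99)) + O(-1, J(-5)) = (6 - 1*(-99)) + (5 + 22*(-1)) = (6 + 99) + (5 - 22) = 105 - 17 = 88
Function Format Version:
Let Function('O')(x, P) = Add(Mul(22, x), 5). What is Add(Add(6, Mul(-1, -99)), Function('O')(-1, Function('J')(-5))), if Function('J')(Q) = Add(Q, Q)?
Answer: 88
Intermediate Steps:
Function('J')(Q) = Mul(2, Q)
Function('O')(x, P) = Add(5, Mul(22, x))
Add(Add(6, Mul(-1, -99)), Function('O')(-1, Function('J')(-5))) = Add(Add(6, Mul(-1, -99)), Add(5, Mul(22, -1))) = Add(Add(6, 99), Add(5, -22)) = Add(105, -17) = 88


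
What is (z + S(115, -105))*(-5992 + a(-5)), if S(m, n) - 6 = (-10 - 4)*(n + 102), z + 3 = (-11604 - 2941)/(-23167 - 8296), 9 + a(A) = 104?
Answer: -8434950860/31463 ≈ -2.6809e+5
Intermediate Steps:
a(A) = 95 (a(A) = -9 + 104 = 95)
z = -79844/31463 (z = -3 + (-11604 - 2941)/(-23167 - 8296) = -3 - 14545/(-31463) = -3 - 14545*(-1/31463) = -3 + 14545/31463 = -79844/31463 ≈ -2.5377)
S(m, n) = -1422 - 14*n (S(m, n) = 6 + (-10 - 4)*(n + 102) = 6 - 14*(102 + n) = 6 + (-1428 - 14*n) = -1422 - 14*n)
(z + S(115, -105))*(-5992 + a(-5)) = (-79844/31463 + (-1422 - 14*(-105)))*(-5992 + 95) = (-79844/31463 + (-1422 + 1470))*(-5897) = (-79844/31463 + 48)*(-5897) = (1430380/31463)*(-5897) = -8434950860/31463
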